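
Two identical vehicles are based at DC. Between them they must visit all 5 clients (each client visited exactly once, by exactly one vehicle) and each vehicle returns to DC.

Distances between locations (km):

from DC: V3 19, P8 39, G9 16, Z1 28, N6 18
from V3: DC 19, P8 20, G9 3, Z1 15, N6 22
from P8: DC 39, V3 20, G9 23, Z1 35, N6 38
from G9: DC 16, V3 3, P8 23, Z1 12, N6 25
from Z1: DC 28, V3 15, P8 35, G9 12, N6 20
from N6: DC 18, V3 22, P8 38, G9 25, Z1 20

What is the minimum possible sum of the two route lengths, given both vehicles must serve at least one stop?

138 km — the smallest possible combined total.

There are 2^4 − 1 = 15 ways to divide the 5 stops into two non-empty groups. For each, the best each vehicle can do is its own shortest tour through its group:
  {V3} + {P8, G9, Z1, N6}: 38 + 112 = 150
  {P8} + {V3, G9, Z1, N6}: 78 + 72 = 150
  {V3, P8} + {G9, Z1, N6}: 78 + 66 = 144
  {G9} + {V3, P8, Z1, N6}: 32 + 112 = 144
  {V3, G9} + {P8, Z1, N6}: 38 + 112 = 150
  {P8, G9} + {V3, Z1, N6}: 78 + 72 = 150
  … (15 splits in total)
  {V3, P8, G9, Z1} + {N6}: 102 + 36 = 138  ← best
Best: vehicle 1 DC → V3 → P8 → G9 → Z1 → DC = 102; vehicle 2 DC → N6 → DC = 36; combined 138.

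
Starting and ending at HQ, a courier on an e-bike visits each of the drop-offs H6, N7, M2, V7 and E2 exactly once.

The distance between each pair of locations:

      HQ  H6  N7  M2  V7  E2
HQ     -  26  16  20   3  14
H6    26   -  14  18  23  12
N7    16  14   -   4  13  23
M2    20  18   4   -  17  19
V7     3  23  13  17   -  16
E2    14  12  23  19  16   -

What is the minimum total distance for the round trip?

Minimum total distance: 64.

There are 60 distinct closed tours to check (reversals are equivalent).
HQ-H6-N7-M2-V7-E2-HQ: 26+14+4+17+16+14 = 91
HQ-H6-N7-M2-E2-V7-HQ: 26+14+4+19+16+3 = 82
HQ-H6-N7-V7-M2-E2-HQ: 26+14+13+17+19+14 = 103
HQ-H6-N7-V7-E2-M2-HQ: 26+14+13+16+19+20 = 108
HQ-H6-N7-E2-M2-V7-HQ: 26+14+23+19+17+3 = 102
HQ-H6-N7-E2-V7-M2-HQ: 26+14+23+16+17+20 = 116
HQ-H6-M2-N7-V7-E2-HQ: 26+18+4+13+16+14 = 91
HQ-H6-M2-N7-E2-V7-HQ: 26+18+4+23+16+3 = 90
HQ-H6-M2-V7-N7-E2-HQ: 26+18+17+13+23+14 = 111
HQ-H6-M2-V7-E2-N7-HQ: 26+18+17+16+23+16 = 116
HQ-H6-M2-E2-N7-V7-HQ: 26+18+19+23+13+3 = 102
HQ-H6-M2-E2-V7-N7-HQ: 26+18+19+16+13+16 = 108
HQ-H6-V7-N7-M2-E2-HQ: 26+23+13+4+19+14 = 99
HQ-H6-V7-N7-E2-M2-HQ: 26+23+13+23+19+20 = 124
… (46 more)
HQ-V7-N7-M2-H6-E2-HQ: 3+13+4+18+12+14 = 64  ← best
The minimum is 64.
One optimal route: HQ → V7 → N7 → M2 → H6 → E2 → HQ (or its reverse).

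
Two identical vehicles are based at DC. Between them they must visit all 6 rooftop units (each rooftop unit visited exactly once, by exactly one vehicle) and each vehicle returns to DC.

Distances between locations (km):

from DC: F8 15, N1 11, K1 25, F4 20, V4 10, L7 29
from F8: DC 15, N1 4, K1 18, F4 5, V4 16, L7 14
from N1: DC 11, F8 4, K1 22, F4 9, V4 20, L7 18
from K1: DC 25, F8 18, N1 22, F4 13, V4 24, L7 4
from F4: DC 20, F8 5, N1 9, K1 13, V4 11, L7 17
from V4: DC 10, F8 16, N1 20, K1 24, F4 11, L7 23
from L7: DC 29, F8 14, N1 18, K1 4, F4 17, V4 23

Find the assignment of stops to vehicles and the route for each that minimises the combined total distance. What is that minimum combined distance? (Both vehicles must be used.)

Try each way of splitting the stops between the two vehicles (each non-empty) and, for each split, find the best tour for each vehicle:
  {F8} + {N1, K1, F4, V4, L7}: 30 + 67 = 97
  {N1} + {F8, K1, F4, V4, L7}: 22 + 67 = 89
  {F8, N1} + {K1, F4, V4, L7}: 30 + 67 = 97
  {K1} + {F8, N1, F4, V4, L7}: 50 + 67 = 117
  {F8, K1} + {N1, F4, V4, L7}: 58 + 67 = 125
  {N1, K1} + {F8, F4, V4, L7}: 58 + 67 = 125
  … (31 splits in total)
  {V4} + {F8, N1, K1, F4, L7}: 20 + 66 = 86  ← best
Best: vehicle 1 DC → V4 → DC = 20; vehicle 2 DC → F8 → F4 → K1 → L7 → N1 → DC = 66; combined 86.

86 km — the smallest possible combined total.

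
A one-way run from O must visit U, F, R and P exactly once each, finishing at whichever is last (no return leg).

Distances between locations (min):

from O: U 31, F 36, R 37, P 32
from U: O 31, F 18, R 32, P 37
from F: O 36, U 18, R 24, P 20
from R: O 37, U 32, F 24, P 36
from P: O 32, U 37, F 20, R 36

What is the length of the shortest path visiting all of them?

Minimum one-way distance = 102 min.

There are 4! = 24 possible orderings.
O→U→F→R→P: 31+18+24+36 = 109
O→U→F→P→R: 31+18+20+36 = 105
O→U→R→F→P: 31+32+24+20 = 107
O→U→R→P→F: 31+32+36+20 = 119
O→U→P→F→R: 31+37+20+24 = 112
O→U→P→R→F: 31+37+36+24 = 128
O→F→U→R→P: 36+18+32+36 = 122
O→F→U→P→R: 36+18+37+36 = 127
O→F→R→U→P: 36+24+32+37 = 129
O→F→R→P→U: 36+24+36+37 = 133
O→F→P→U→R: 36+20+37+32 = 125
O→F→P→R→U: 36+20+36+32 = 124
O→R→U→F→P: 37+32+18+20 = 107
O→R→U→P→F: 37+32+37+20 = 126
… (10 more)
O→P→F→U→R: 32+20+18+32 = 102  ← best
The minimum is 102.
One shortest path: O → P → F → U → R.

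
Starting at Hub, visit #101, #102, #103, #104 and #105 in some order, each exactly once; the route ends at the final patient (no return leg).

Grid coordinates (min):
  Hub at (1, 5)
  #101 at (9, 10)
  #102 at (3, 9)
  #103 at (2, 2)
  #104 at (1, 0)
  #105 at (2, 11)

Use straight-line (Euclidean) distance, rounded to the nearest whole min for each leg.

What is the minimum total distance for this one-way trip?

There are 5! = 120 possible orderings.
Hub - #101 - #102 - #103 - #104 - #105: 9+6+7+2+11 = 35
Hub - #101 - #102 - #103 - #105 - #104: 9+6+7+9+11 = 42
Hub - #101 - #102 - #104 - #103 - #105: 9+6+9+2+9 = 35
Hub - #101 - #102 - #104 - #105 - #103: 9+6+9+11+9 = 44
Hub - #101 - #102 - #105 - #103 - #104: 9+6+2+9+2 = 28
Hub - #101 - #102 - #105 - #104 - #103: 9+6+2+11+2 = 30
Hub - #101 - #103 - #102 - #104 - #105: 9+11+7+9+11 = 47
Hub - #101 - #103 - #102 - #105 - #104: 9+11+7+2+11 = 40
Hub - #101 - #103 - #104 - #102 - #105: 9+11+2+9+2 = 33
Hub - #101 - #103 - #104 - #105 - #102: 9+11+2+11+2 = 35
Hub - #101 - #103 - #105 - #102 - #104: 9+11+9+2+9 = 40
Hub - #101 - #103 - #105 - #104 - #102: 9+11+9+11+9 = 49
Hub - #101 - #104 - #102 - #103 - #105: 9+13+9+7+9 = 47
Hub - #101 - #104 - #102 - #105 - #103: 9+13+9+2+9 = 42
… (106 more)
Hub - #103 - #104 - #102 - #105 - #101: 3+2+9+2+7 = 23  ← best
The minimum is 23.
One shortest path: Hub → #103 → #104 → #102 → #105 → #101.

Minimum one-way distance = 23 min.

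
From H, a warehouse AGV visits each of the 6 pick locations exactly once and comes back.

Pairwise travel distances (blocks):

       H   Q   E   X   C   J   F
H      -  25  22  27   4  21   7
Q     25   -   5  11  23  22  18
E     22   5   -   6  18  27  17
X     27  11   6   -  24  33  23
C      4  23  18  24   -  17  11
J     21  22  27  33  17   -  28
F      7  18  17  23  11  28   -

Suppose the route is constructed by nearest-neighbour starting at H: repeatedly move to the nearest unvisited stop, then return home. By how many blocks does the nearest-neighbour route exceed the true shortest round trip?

H: C=4, F=7, J=21, E=22, Q=25, X=27 ⇒ C
C: F=11, J=17, E=18, Q=23, X=24 ⇒ F
F: E=17, Q=18, X=23, J=28 ⇒ E
E: Q=5, X=6, J=27 ⇒ Q
Q: X=11, J=22 ⇒ X
X: J=33 ⇒ J
NN route H → C → F → E → Q → X → J → H costs 102.
Optimal: H → C → J → Q → E → X → F → H costs 84 (by enumerating all 360 distinct tours).
Excess = 102 − 84 = 18.

18 blocks longer than the optimal tour.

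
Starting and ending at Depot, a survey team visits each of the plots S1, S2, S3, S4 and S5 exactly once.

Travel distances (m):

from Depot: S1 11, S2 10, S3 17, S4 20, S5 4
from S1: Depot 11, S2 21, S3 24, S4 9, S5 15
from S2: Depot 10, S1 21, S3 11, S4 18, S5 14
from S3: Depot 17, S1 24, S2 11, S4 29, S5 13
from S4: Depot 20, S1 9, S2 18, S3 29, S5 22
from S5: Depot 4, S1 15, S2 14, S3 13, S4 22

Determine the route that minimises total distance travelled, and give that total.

With 5 stops there are 5!/2 = 60 distinct round trips (a route and its reverse cost the same).
Depot-S1-S2-S3-S4-S5-Depot: 11+21+11+29+22+4 = 98
Depot-S1-S2-S3-S5-S4-Depot: 11+21+11+13+22+20 = 98
Depot-S1-S2-S4-S3-S5-Depot: 11+21+18+29+13+4 = 96
Depot-S1-S2-S4-S5-S3-Depot: 11+21+18+22+13+17 = 102
Depot-S1-S2-S5-S3-S4-Depot: 11+21+14+13+29+20 = 108
Depot-S1-S2-S5-S4-S3-Depot: 11+21+14+22+29+17 = 114
Depot-S1-S3-S2-S4-S5-Depot: 11+24+11+18+22+4 = 90
Depot-S1-S3-S2-S5-S4-Depot: 11+24+11+14+22+20 = 102
Depot-S1-S3-S4-S2-S5-Depot: 11+24+29+18+14+4 = 100
Depot-S1-S3-S4-S5-S2-Depot: 11+24+29+22+14+10 = 110
Depot-S1-S3-S5-S2-S4-Depot: 11+24+13+14+18+20 = 100
Depot-S1-S3-S5-S4-S2-Depot: 11+24+13+22+18+10 = 98
Depot-S1-S4-S2-S3-S5-Depot: 11+9+18+11+13+4 = 66
Depot-S1-S4-S2-S5-S3-Depot: 11+9+18+14+13+17 = 82
… (46 more)
The minimum is 66.
One optimal route: Depot → S1 → S4 → S2 → S3 → S5 → Depot (or its reverse).

Minimum total distance: 66 m.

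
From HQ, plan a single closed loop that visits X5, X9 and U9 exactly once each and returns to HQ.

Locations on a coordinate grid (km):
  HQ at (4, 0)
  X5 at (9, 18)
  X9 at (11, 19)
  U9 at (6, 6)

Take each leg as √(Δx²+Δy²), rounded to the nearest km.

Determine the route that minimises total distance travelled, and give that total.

With 3 stops there are 3!/2 = 3 distinct round trips (a route and its reverse cost the same).
HQ → X5 → X9 → U9 → HQ: 19+2+14+6 = 41
HQ → X5 → U9 → X9 → HQ: 19+12+14+20 = 65
HQ → X9 → X5 → U9 → HQ: 20+2+12+6 = 40
The minimum is 40.
One optimal route: HQ → X9 → X5 → U9 → HQ (or its reverse).

40 km — the shortest possible round trip.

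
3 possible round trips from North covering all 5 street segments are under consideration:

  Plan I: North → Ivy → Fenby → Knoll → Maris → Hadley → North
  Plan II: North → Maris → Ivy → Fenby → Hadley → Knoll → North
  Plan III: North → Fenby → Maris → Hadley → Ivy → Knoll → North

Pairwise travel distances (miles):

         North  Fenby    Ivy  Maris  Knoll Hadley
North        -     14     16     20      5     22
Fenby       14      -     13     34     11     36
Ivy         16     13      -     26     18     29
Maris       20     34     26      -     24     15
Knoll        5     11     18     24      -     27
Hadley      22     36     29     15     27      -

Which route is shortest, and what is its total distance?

Shortest is Plan I, total 101 miles.

Plan I: 16 + 13 + 11 + 24 + 15 + 22 = 101
Plan II: 20 + 26 + 13 + 36 + 27 + 5 = 127
Plan III: 14 + 34 + 15 + 29 + 18 + 5 = 115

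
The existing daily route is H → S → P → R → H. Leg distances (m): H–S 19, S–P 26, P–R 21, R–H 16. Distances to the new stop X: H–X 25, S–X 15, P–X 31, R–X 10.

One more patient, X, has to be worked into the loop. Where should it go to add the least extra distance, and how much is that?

Insertion cost between consecutive stops i–j is d(i,X) + d(X,j) − d(i,j):
  between H and S: 25 + 15 − 19 = 21
  between S and P: 15 + 31 − 26 = 20
  between P and R: 31 + 10 − 21 = 20
  between R and H: 10 + 25 − 16 = 19
Cheapest insertion is between R and H, adding 19.
New total = 82 + 19 = 101.

+19 m — insert X between R and H.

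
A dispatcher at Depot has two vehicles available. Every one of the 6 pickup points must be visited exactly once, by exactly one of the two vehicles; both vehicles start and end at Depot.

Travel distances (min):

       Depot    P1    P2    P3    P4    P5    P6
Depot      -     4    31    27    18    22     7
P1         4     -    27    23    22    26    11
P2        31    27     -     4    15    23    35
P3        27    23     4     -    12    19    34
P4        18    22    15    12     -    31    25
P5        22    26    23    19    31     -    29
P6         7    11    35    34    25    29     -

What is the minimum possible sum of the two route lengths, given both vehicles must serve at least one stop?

100 min — the smallest possible combined total.

There are 2^5 − 1 = 31 ways to divide the 6 stops into two non-empty groups. For each, the best each vehicle can do is its own shortest tour through its group:
  {P1} + {P2, P3, P4, P5, P6}: 8 + 92 = 100
  {P2} + {P1, P3, P4, P5, P6}: 62 + 93 = 155
  {P1, P2} + {P3, P4, P5, P6}: 62 + 85 = 147
  {P3} + {P1, P2, P4, P5, P6}: 54 + 100 = 154
  {P1, P3} + {P2, P4, P5, P6}: 54 + 92 = 146
  {P2, P3} + {P1, P4, P5, P6}: 62 + 93 = 155
  … (31 splits in total)
Best: vehicle 1 Depot → P1 → Depot = 8; vehicle 2 Depot → P4 → P2 → P3 → P5 → P6 → Depot = 92; combined 100.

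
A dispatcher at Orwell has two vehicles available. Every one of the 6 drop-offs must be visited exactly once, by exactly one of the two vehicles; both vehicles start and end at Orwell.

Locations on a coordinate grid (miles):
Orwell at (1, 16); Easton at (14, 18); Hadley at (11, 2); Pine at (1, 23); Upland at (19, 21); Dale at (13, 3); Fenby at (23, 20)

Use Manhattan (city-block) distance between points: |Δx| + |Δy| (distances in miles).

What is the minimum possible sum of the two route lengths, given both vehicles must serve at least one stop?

Minimum combined distance: 96 miles.

There are 2^5 − 1 = 31 ways to divide the 6 stops into two non-empty groups. For each, the best each vehicle can do is its own shortest tour through its group:
  {Easton} + {Hadley, Pine, Upland, Dale, Fenby}: 30 + 86 = 116
  {Hadley} + {Easton, Pine, Upland, Dale, Fenby}: 48 + 84 = 132
  {Easton, Hadley} + {Pine, Upland, Dale, Fenby}: 58 + 84 = 142
  {Pine} + {Easton, Hadley, Upland, Dale, Fenby}: 14 + 82 = 96
  {Easton, Pine} + {Hadley, Upland, Dale, Fenby}: 40 + 82 = 122
  {Hadley, Pine} + {Easton, Upland, Dale, Fenby}: 62 + 80 = 142
  … (31 splits in total)
Best: vehicle 1 Orwell → Pine → Orwell = 14; vehicle 2 Orwell → Easton → Upland → Fenby → Dale → Hadley → Orwell = 82; combined 96.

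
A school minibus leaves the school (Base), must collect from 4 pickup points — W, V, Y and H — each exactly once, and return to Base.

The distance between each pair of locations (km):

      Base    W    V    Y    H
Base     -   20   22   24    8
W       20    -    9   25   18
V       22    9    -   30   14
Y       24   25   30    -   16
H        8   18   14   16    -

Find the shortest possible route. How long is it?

Shortest round trip = 80 km.

Base → W → V → Y → H → Base: 20+9+30+16+8 = 83
Base → W → V → H → Y → Base: 20+9+14+16+24 = 83
Base → W → Y → V → H → Base: 20+25+30+14+8 = 97
Base → W → Y → H → V → Base: 20+25+16+14+22 = 97
Base → W → H → V → Y → Base: 20+18+14+30+24 = 106
Base → W → H → Y → V → Base: 20+18+16+30+22 = 106
Base → V → W → Y → H → Base: 22+9+25+16+8 = 80
Base → V → W → H → Y → Base: 22+9+18+16+24 = 89
Base → V → Y → W → H → Base: 22+30+25+18+8 = 103
Base → V → H → W → Y → Base: 22+14+18+25+24 = 103
Base → Y → W → V → H → Base: 24+25+9+14+8 = 80
Base → Y → V → W → H → Base: 24+30+9+18+8 = 89
The minimum is 80.
One optimal route: Base → V → W → Y → H → Base (or its reverse).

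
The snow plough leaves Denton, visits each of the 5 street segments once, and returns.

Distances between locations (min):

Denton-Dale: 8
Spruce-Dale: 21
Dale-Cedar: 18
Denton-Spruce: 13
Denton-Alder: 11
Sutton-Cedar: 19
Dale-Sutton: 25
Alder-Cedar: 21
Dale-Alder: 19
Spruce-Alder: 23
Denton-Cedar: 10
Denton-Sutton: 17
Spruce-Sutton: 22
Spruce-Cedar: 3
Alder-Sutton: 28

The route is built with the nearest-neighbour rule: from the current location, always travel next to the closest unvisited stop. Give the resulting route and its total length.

Denton → [Dale:8 / Cedar:10 / Alder:11 / Spruce:13 / Sutton:17] → Dale (8)
Dale → [Cedar:18 / Alder:19 / Spruce:21 / Sutton:25] → Cedar (18)
Cedar → [Spruce:3 / Sutton:19 / Alder:21] → Spruce (3)
Spruce → [Sutton:22 / Alder:23] → Sutton (22)
Sutton → [Alder:28] → Alder (28)
Return Alder→Denton: 11.
Total = 8 + 18 + 3 + 22 + 28 + 11 = 90.

Nearest-neighbour total = 90 min; route Denton → Dale → Cedar → Spruce → Sutton → Alder → Denton.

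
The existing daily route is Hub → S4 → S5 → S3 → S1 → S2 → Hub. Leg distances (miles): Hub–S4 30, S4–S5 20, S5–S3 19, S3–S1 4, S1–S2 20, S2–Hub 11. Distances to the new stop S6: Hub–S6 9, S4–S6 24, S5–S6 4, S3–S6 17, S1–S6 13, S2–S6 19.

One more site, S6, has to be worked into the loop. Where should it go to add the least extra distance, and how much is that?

Insertion cost between consecutive stops i–j is d(i,S6) + d(S6,j) − d(i,j):
  between Hub and S4: 9 + 24 − 30 = 3
  between S4 and S5: 24 + 4 − 20 = 8
  between S5 and S3: 4 + 17 − 19 = 2
  between S3 and S1: 17 + 13 − 4 = 26
  between S1 and S2: 13 + 19 − 20 = 12
  between S2 and Hub: 19 + 9 − 11 = 17
Cheapest insertion is between S5 and S3, adding 2.
New total = 104 + 2 = 106.

Adding 2 miles by placing S6 on the S5–S3 leg.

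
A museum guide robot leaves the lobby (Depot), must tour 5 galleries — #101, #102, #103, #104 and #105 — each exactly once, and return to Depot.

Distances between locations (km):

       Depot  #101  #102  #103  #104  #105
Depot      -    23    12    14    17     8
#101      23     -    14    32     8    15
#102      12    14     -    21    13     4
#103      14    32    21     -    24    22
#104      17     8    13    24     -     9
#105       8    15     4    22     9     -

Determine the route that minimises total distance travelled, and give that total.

There are 60 distinct closed tours to check (reversals are equivalent).
Depot-#101-#102-#103-#104-#105-Depot: 23+14+21+24+9+8 = 99
Depot-#101-#102-#103-#105-#104-Depot: 23+14+21+22+9+17 = 106
Depot-#101-#102-#104-#103-#105-Depot: 23+14+13+24+22+8 = 104
Depot-#101-#102-#104-#105-#103-Depot: 23+14+13+9+22+14 = 95
Depot-#101-#102-#105-#103-#104-Depot: 23+14+4+22+24+17 = 104
Depot-#101-#102-#105-#104-#103-Depot: 23+14+4+9+24+14 = 88
Depot-#101-#103-#102-#104-#105-Depot: 23+32+21+13+9+8 = 106
Depot-#101-#103-#102-#105-#104-Depot: 23+32+21+4+9+17 = 106
Depot-#101-#103-#104-#102-#105-Depot: 23+32+24+13+4+8 = 104
Depot-#101-#103-#104-#105-#102-Depot: 23+32+24+9+4+12 = 104
Depot-#101-#103-#105-#102-#104-Depot: 23+32+22+4+13+17 = 111
Depot-#101-#103-#105-#104-#102-Depot: 23+32+22+9+13+12 = 111
Depot-#101-#104-#102-#103-#105-Depot: 23+8+13+21+22+8 = 95
Depot-#101-#104-#102-#105-#103-Depot: 23+8+13+4+22+14 = 84
… (46 more)
Depot-#103-#104-#101-#102-#105-Depot: 14+24+8+14+4+8 = 72  ← best
The minimum is 72.
One optimal route: Depot → #103 → #104 → #101 → #102 → #105 → Depot (or its reverse).

Minimum total distance: 72 km.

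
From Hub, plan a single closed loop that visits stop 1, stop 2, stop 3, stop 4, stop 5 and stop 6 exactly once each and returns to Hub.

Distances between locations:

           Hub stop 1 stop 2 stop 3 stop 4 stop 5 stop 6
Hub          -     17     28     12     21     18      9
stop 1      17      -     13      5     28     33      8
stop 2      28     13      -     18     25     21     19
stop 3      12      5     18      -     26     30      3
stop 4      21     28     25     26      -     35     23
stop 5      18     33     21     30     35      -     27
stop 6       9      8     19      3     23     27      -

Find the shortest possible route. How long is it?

There are 360 distinct closed tours to check (reversals are equivalent).
Hub-stop 1-stop 2-stop 3-stop 4-stop 5-stop 6-Hub: 17+13+18+26+35+27+9 = 145
Hub-stop 1-stop 2-stop 3-stop 4-stop 6-stop 5-Hub: 17+13+18+26+23+27+18 = 142
Hub-stop 1-stop 2-stop 3-stop 5-stop 4-stop 6-Hub: 17+13+18+30+35+23+9 = 145
Hub-stop 1-stop 2-stop 3-stop 5-stop 6-stop 4-Hub: 17+13+18+30+27+23+21 = 149
Hub-stop 1-stop 2-stop 3-stop 6-stop 4-stop 5-Hub: 17+13+18+3+23+35+18 = 127
Hub-stop 1-stop 2-stop 3-stop 6-stop 5-stop 4-Hub: 17+13+18+3+27+35+21 = 134
Hub-stop 1-stop 2-stop 4-stop 3-stop 5-stop 6-Hub: 17+13+25+26+30+27+9 = 147
Hub-stop 1-stop 2-stop 4-stop 3-stop 6-stop 5-Hub: 17+13+25+26+3+27+18 = 129
… (352 more)
Hub-stop 4-stop 6-stop 3-stop 1-stop 2-stop 5-Hub: 21+23+3+5+13+21+18 = 104  ← best
The minimum is 104.
One optimal route: Hub → stop 4 → stop 6 → stop 3 → stop 1 → stop 2 → stop 5 → Hub (or its reverse).

Minimum total distance: 104.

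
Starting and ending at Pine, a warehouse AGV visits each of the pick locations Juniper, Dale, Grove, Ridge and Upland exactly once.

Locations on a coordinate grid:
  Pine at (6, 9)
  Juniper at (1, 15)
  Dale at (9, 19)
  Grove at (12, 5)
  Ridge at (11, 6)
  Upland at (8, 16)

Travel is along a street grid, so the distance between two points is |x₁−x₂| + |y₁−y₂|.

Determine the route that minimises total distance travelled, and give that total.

Shortest round trip = 50.

With 5 stops there are 5!/2 = 60 distinct round trips (a route and its reverse cost the same).
Pine → Juniper → Dale → Grove → Ridge → Upland → Pine: 11+12+17+2+13+9 = 64
Pine → Juniper → Dale → Grove → Upland → Ridge → Pine: 11+12+17+15+13+8 = 76
Pine → Juniper → Dale → Ridge → Grove → Upland → Pine: 11+12+15+2+15+9 = 64
Pine → Juniper → Dale → Ridge → Upland → Grove → Pine: 11+12+15+13+15+10 = 76
Pine → Juniper → Dale → Upland → Grove → Ridge → Pine: 11+12+4+15+2+8 = 52
Pine → Juniper → Dale → Upland → Ridge → Grove → Pine: 11+12+4+13+2+10 = 52
Pine → Juniper → Grove → Dale → Ridge → Upland → Pine: 11+21+17+15+13+9 = 86
Pine → Juniper → Grove → Dale → Upland → Ridge → Pine: 11+21+17+4+13+8 = 74
Pine → Juniper → Grove → Ridge → Dale → Upland → Pine: 11+21+2+15+4+9 = 62
Pine → Juniper → Grove → Ridge → Upland → Dale → Pine: 11+21+2+13+4+13 = 64
Pine → Juniper → Grove → Upland → Dale → Ridge → Pine: 11+21+15+4+15+8 = 74
Pine → Juniper → Grove → Upland → Ridge → Dale → Pine: 11+21+15+13+15+13 = 88
Pine → Juniper → Ridge → Dale → Grove → Upland → Pine: 11+19+15+17+15+9 = 86
Pine → Juniper → Ridge → Dale → Upland → Grove → Pine: 11+19+15+4+15+10 = 74
… (46 more)
Pine → Juniper → Upland → Dale → Grove → Ridge → Pine: 11+8+4+17+2+8 = 50  ← best
The minimum is 50.
One optimal route: Pine → Juniper → Upland → Dale → Grove → Ridge → Pine (or its reverse).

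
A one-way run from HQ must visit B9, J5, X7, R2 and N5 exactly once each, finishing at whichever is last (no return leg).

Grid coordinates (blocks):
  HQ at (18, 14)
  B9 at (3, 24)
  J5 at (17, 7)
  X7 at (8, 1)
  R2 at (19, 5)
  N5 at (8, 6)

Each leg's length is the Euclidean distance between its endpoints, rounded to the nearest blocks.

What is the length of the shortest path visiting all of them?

46 blocks — the minimum one-way total.

There are 5! = 120 possible orderings.
HQ - B9 - J5 - X7 - R2 - N5: 18+22+11+12+11 = 74
HQ - B9 - J5 - X7 - N5 - R2: 18+22+11+5+11 = 67
HQ - B9 - J5 - R2 - X7 - N5: 18+22+3+12+5 = 60
HQ - B9 - J5 - R2 - N5 - X7: 18+22+3+11+5 = 59
HQ - B9 - J5 - N5 - X7 - R2: 18+22+9+5+12 = 66
HQ - B9 - J5 - N5 - R2 - X7: 18+22+9+11+12 = 72
HQ - B9 - X7 - J5 - R2 - N5: 18+24+11+3+11 = 67
HQ - B9 - X7 - J5 - N5 - R2: 18+24+11+9+11 = 73
HQ - B9 - X7 - R2 - J5 - N5: 18+24+12+3+9 = 66
HQ - B9 - X7 - R2 - N5 - J5: 18+24+12+11+9 = 74
HQ - B9 - X7 - N5 - J5 - R2: 18+24+5+9+3 = 59
HQ - B9 - X7 - N5 - R2 - J5: 18+24+5+11+3 = 61
HQ - B9 - R2 - J5 - X7 - N5: 18+25+3+11+5 = 62
HQ - B9 - R2 - J5 - N5 - X7: 18+25+3+9+5 = 60
… (106 more)
HQ - J5 - R2 - X7 - N5 - B9: 7+3+12+5+19 = 46  ← best
The minimum is 46.
One shortest path: HQ → J5 → R2 → X7 → N5 → B9.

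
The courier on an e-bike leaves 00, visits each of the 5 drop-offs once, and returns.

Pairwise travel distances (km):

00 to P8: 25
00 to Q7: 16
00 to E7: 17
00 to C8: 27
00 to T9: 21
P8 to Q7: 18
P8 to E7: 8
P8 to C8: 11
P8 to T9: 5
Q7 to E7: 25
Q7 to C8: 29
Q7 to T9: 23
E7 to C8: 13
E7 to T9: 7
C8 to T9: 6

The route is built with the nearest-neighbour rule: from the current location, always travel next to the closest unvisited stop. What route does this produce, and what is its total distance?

75 km along 00 → Q7 → P8 → T9 → C8 → E7 → 00.

00 → [Q7:16 / E7:17 / T9:21 / P8:25 / C8:27] → Q7 (16)
Q7 → [P8:18 / T9:23 / E7:25 / C8:29] → P8 (18)
P8 → [T9:5 / E7:8 / C8:11] → T9 (5)
T9 → [C8:6 / E7:7] → C8 (6)
C8 → [E7:13] → E7 (13)
Return E7→00: 17.
Total = 16 + 18 + 5 + 6 + 13 + 17 = 75.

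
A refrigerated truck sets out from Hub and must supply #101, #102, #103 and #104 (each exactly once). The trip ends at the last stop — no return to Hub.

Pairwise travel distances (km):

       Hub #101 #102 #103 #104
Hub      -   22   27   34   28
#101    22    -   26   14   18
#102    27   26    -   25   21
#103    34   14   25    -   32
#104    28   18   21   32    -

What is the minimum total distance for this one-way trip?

Minimum one-way distance = 80 km.

There are 4! = 24 possible orderings.
Hub → #101 → #102 → #103 → #104: 22+26+25+32 = 105
Hub → #101 → #102 → #104 → #103: 22+26+21+32 = 101
Hub → #101 → #103 → #102 → #104: 22+14+25+21 = 82
Hub → #101 → #103 → #104 → #102: 22+14+32+21 = 89
Hub → #101 → #104 → #102 → #103: 22+18+21+25 = 86
Hub → #101 → #104 → #103 → #102: 22+18+32+25 = 97
Hub → #102 → #101 → #103 → #104: 27+26+14+32 = 99
Hub → #102 → #101 → #104 → #103: 27+26+18+32 = 103
Hub → #102 → #103 → #101 → #104: 27+25+14+18 = 84
Hub → #102 → #103 → #104 → #101: 27+25+32+18 = 102
Hub → #102 → #104 → #101 → #103: 27+21+18+14 = 80
Hub → #102 → #104 → #103 → #101: 27+21+32+14 = 94
Hub → #103 → #101 → #102 → #104: 34+14+26+21 = 95
Hub → #103 → #101 → #104 → #102: 34+14+18+21 = 87
… (10 more)
The minimum is 80.
One shortest path: Hub → #102 → #104 → #101 → #103.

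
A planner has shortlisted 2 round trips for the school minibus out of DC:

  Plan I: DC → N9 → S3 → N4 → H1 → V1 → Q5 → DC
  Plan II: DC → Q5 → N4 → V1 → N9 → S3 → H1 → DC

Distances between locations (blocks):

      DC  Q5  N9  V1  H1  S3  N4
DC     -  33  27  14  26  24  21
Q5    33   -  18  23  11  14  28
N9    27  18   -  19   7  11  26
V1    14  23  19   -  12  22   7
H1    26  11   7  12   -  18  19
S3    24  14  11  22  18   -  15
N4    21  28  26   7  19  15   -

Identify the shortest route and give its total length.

Shortest is Plan I, total 140 blocks.

Plan I: 27 + 11 + 15 + 19 + 12 + 23 + 33 = 140
Plan II: 33 + 28 + 7 + 19 + 11 + 18 + 26 = 142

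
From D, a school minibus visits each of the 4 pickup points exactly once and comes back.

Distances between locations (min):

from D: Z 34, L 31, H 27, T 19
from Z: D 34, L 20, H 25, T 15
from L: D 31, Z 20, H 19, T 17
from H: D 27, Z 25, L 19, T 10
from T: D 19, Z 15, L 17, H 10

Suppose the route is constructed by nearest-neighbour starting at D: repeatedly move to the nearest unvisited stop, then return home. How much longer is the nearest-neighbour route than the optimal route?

2 min longer than the optimal tour.

D: T=19, H=27, L=31, Z=34 ⇒ T
T: H=10, Z=15, L=17 ⇒ H
H: L=19, Z=25 ⇒ L
L: Z=20 ⇒ Z
NN route D → T → H → L → Z → D costs 102.
Optimal: D → H → L → Z → T → D costs 100 (by enumerating all 12 distinct tours).
Excess = 102 − 100 = 2.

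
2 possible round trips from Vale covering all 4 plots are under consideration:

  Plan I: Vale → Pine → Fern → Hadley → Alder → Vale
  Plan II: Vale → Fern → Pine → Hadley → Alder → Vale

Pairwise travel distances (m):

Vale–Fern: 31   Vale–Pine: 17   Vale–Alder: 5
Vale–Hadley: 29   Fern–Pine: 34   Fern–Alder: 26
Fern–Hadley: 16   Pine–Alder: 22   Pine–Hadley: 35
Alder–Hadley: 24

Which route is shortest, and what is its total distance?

96 m — Plan I is the shortest.

Plan I: 17 + 34 + 16 + 24 + 5 = 96
Plan II: 31 + 34 + 35 + 24 + 5 = 129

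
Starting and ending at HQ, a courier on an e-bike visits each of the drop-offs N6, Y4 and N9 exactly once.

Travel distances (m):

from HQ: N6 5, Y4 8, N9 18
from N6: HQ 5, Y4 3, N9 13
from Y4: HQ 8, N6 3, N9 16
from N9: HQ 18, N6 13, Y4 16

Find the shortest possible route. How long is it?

Minimum total distance: 42 m.

HQ - N6 - Y4 - N9 - HQ: 5+3+16+18 = 42
HQ - N6 - N9 - Y4 - HQ: 5+13+16+8 = 42
HQ - Y4 - N6 - N9 - HQ: 8+3+13+18 = 42
The minimum is 42.
One optimal route: HQ → N6 → Y4 → N9 → HQ (or its reverse).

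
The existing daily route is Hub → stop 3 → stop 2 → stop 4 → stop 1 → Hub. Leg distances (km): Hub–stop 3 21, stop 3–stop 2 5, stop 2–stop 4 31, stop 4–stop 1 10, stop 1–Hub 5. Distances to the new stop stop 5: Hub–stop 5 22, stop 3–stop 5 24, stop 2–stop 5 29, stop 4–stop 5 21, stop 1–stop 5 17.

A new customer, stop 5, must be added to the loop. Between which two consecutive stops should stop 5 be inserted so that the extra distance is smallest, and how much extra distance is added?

Insertion cost between consecutive stops i–j is d(i,stop 5) + d(stop 5,j) − d(i,j):
  between Hub and stop 3: 22 + 24 − 21 = 25
  between stop 3 and stop 2: 24 + 29 − 5 = 48
  between stop 2 and stop 4: 29 + 21 − 31 = 19
  between stop 4 and stop 1: 21 + 17 − 10 = 28
  between stop 1 and Hub: 17 + 22 − 5 = 34
Cheapest insertion is between stop 2 and stop 4, adding 19.
New total = 72 + 19 = 91.

Minimum extra distance: 19 km, inserting stop 5 between stop 2 and stop 4.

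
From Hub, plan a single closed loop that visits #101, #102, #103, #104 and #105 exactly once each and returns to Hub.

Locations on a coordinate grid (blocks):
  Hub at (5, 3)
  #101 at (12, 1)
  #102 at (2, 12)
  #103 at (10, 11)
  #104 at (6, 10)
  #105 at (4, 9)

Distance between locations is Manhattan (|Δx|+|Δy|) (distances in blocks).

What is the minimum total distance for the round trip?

Hub → #101 → #102 → #103 → #104 → #105 → Hub: 9+21+9+5+3+7 = 54
Hub → #101 → #102 → #103 → #105 → #104 → Hub: 9+21+9+8+3+8 = 58
Hub → #101 → #102 → #104 → #103 → #105 → Hub: 9+21+6+5+8+7 = 56
Hub → #101 → #102 → #104 → #105 → #103 → Hub: 9+21+6+3+8+13 = 60
Hub → #101 → #102 → #105 → #103 → #104 → Hub: 9+21+5+8+5+8 = 56
Hub → #101 → #102 → #105 → #104 → #103 → Hub: 9+21+5+3+5+13 = 56
Hub → #101 → #103 → #102 → #104 → #105 → Hub: 9+12+9+6+3+7 = 46
Hub → #101 → #103 → #102 → #105 → #104 → Hub: 9+12+9+5+3+8 = 46
Hub → #101 → #103 → #104 → #102 → #105 → Hub: 9+12+5+6+5+7 = 44
Hub → #101 → #103 → #104 → #105 → #102 → Hub: 9+12+5+3+5+12 = 46
Hub → #101 → #103 → #105 → #102 → #104 → Hub: 9+12+8+5+6+8 = 48
Hub → #101 → #103 → #105 → #104 → #102 → Hub: 9+12+8+3+6+12 = 50
Hub → #101 → #104 → #102 → #103 → #105 → Hub: 9+15+6+9+8+7 = 54
Hub → #101 → #104 → #102 → #105 → #103 → Hub: 9+15+6+5+8+13 = 56
… (46 more)
The minimum is 44.
One optimal route: Hub → #101 → #103 → #104 → #102 → #105 → Hub (or its reverse).

44 blocks — the shortest possible round trip.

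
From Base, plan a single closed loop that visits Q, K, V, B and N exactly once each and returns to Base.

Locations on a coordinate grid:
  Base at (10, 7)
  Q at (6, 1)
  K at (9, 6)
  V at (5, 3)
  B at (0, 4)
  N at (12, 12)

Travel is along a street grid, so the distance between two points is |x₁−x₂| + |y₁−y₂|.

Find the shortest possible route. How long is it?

With 5 stops there are 5!/2 = 60 distinct round trips (a route and its reverse cost the same).
Base - Q - K - V - B - N - Base: 10+8+7+6+20+7 = 58
Base - Q - K - V - N - B - Base: 10+8+7+16+20+13 = 74
Base - Q - K - B - V - N - Base: 10+8+11+6+16+7 = 58
Base - Q - K - B - N - V - Base: 10+8+11+20+16+9 = 74
Base - Q - K - N - V - B - Base: 10+8+9+16+6+13 = 62
Base - Q - K - N - B - V - Base: 10+8+9+20+6+9 = 62
Base - Q - V - K - B - N - Base: 10+3+7+11+20+7 = 58
Base - Q - V - K - N - B - Base: 10+3+7+9+20+13 = 62
Base - Q - V - B - K - N - Base: 10+3+6+11+9+7 = 46
Base - Q - V - B - N - K - Base: 10+3+6+20+9+2 = 50
Base - Q - V - N - K - B - Base: 10+3+16+9+11+13 = 62
Base - Q - V - N - B - K - Base: 10+3+16+20+11+2 = 62
Base - Q - B - K - V - N - Base: 10+9+11+7+16+7 = 60
Base - Q - B - K - N - V - Base: 10+9+11+9+16+9 = 64
… (46 more)
The minimum is 46.
One optimal route: Base → Q → V → B → K → N → Base (or its reverse).

Minimum total distance: 46.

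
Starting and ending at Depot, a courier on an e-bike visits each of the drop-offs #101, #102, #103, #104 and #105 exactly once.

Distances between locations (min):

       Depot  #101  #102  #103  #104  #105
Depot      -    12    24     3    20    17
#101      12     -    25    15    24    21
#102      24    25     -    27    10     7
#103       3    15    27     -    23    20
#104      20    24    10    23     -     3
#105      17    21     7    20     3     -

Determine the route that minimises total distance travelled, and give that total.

With 5 stops there are 5!/2 = 60 distinct round trips (a route and its reverse cost the same).
Depot - #101 - #102 - #103 - #104 - #105 - Depot: 12+25+27+23+3+17 = 107
Depot - #101 - #102 - #103 - #105 - #104 - Depot: 12+25+27+20+3+20 = 107
Depot - #101 - #102 - #104 - #103 - #105 - Depot: 12+25+10+23+20+17 = 107
Depot - #101 - #102 - #104 - #105 - #103 - Depot: 12+25+10+3+20+3 = 73
Depot - #101 - #102 - #105 - #103 - #104 - Depot: 12+25+7+20+23+20 = 107
Depot - #101 - #102 - #105 - #104 - #103 - Depot: 12+25+7+3+23+3 = 73
Depot - #101 - #103 - #102 - #104 - #105 - Depot: 12+15+27+10+3+17 = 84
Depot - #101 - #103 - #102 - #105 - #104 - Depot: 12+15+27+7+3+20 = 84
Depot - #101 - #103 - #104 - #102 - #105 - Depot: 12+15+23+10+7+17 = 84
Depot - #101 - #103 - #104 - #105 - #102 - Depot: 12+15+23+3+7+24 = 84
Depot - #101 - #103 - #105 - #102 - #104 - Depot: 12+15+20+7+10+20 = 84
Depot - #101 - #103 - #105 - #104 - #102 - Depot: 12+15+20+3+10+24 = 84
Depot - #101 - #104 - #102 - #103 - #105 - Depot: 12+24+10+27+20+17 = 110
Depot - #101 - #104 - #102 - #105 - #103 - Depot: 12+24+10+7+20+3 = 76
… (46 more)
The minimum is 73.
One optimal route: Depot → #101 → #102 → #104 → #105 → #103 → Depot (or its reverse).

73 min — the shortest possible round trip.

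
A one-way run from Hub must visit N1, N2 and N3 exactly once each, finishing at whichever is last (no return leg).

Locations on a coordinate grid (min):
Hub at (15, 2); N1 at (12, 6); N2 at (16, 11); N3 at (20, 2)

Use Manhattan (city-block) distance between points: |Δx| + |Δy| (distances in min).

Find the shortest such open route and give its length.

There are 3! = 6 possible orderings.
Hub → N1 → N2 → N3: 7+9+13 = 29
Hub → N1 → N3 → N2: 7+12+13 = 32
Hub → N2 → N1 → N3: 10+9+12 = 31
Hub → N2 → N3 → N1: 10+13+12 = 35
Hub → N3 → N1 → N2: 5+12+9 = 26
Hub → N3 → N2 → N1: 5+13+9 = 27
The minimum is 26.
One shortest path: Hub → N3 → N1 → N2.

Minimum one-way distance = 26 min.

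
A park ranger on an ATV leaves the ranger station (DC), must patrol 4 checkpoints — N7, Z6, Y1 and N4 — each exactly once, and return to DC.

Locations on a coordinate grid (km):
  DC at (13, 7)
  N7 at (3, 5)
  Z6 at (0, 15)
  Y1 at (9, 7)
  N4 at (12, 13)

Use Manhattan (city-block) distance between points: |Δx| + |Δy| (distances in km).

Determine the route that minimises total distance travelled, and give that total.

46 km — the shortest possible round trip.

There are 12 distinct closed tours to check (reversals are equivalent).
DC→N7→Z6→Y1→N4→DC: 12+13+17+9+7 = 58
DC→N7→Z6→N4→Y1→DC: 12+13+14+9+4 = 52
DC→N7→Y1→Z6→N4→DC: 12+8+17+14+7 = 58
DC→N7→Y1→N4→Z6→DC: 12+8+9+14+21 = 64
DC→N7→N4→Z6→Y1→DC: 12+17+14+17+4 = 64
DC→N7→N4→Y1→Z6→DC: 12+17+9+17+21 = 76
DC→Z6→N7→Y1→N4→DC: 21+13+8+9+7 = 58
DC→Z6→N7→N4→Y1→DC: 21+13+17+9+4 = 64
DC→Z6→Y1→N7→N4→DC: 21+17+8+17+7 = 70
DC→Z6→N4→N7→Y1→DC: 21+14+17+8+4 = 64
DC→Y1→N7→Z6→N4→DC: 4+8+13+14+7 = 46
DC→Y1→Z6→N7→N4→DC: 4+17+13+17+7 = 58
The minimum is 46.
One optimal route: DC → Y1 → N7 → Z6 → N4 → DC (or its reverse).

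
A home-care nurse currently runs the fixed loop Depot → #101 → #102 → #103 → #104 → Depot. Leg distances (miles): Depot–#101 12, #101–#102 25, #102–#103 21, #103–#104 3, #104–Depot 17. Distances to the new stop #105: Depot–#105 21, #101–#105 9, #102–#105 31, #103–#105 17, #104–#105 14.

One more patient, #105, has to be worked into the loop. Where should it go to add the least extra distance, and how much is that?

Insertion cost between consecutive stops i–j is d(i,#105) + d(#105,j) − d(i,j):
  between Depot and #101: 21 + 9 − 12 = 18
  between #101 and #102: 9 + 31 − 25 = 15
  between #102 and #103: 31 + 17 − 21 = 27
  between #103 and #104: 17 + 14 − 3 = 28
  between #104 and Depot: 14 + 21 − 17 = 18
Cheapest insertion is between #101 and #102, adding 15.
New total = 78 + 15 = 93.

Adding 15 miles by placing #105 on the #101–#102 leg.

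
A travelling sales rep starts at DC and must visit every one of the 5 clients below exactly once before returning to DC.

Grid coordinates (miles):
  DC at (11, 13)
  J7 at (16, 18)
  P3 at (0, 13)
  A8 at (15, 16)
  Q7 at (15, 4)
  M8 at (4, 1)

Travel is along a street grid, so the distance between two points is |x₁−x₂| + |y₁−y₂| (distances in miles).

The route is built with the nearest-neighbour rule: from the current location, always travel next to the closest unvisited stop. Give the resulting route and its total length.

From DC: distances to unvisited — A8=7, J7=10, P3=11, Q7=13, M8=19. Nearest is A8 (7).
From A8: distances to unvisited — J7=3, Q7=12, P3=18, M8=26. Nearest is J7 (3).
From J7: distances to unvisited — Q7=15, P3=21, M8=29. Nearest is Q7 (15).
From Q7: distances to unvisited — M8=14, P3=24. Nearest is M8 (14).
From M8: distances to unvisited — P3=16. Nearest is P3 (16).
Return P3→DC: 11.
Total = 7 + 3 + 15 + 14 + 16 + 11 = 66.

66 miles along DC → A8 → J7 → Q7 → M8 → P3 → DC.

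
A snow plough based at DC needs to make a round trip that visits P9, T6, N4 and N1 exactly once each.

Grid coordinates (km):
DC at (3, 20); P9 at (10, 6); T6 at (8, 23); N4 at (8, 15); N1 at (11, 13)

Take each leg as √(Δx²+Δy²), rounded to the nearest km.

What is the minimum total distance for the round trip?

Minimum total distance: 39 km.

DC - P9 - T6 - N4 - N1 - DC: 16+17+8+4+11 = 56
DC - P9 - T6 - N1 - N4 - DC: 16+17+10+4+7 = 54
DC - P9 - N4 - T6 - N1 - DC: 16+9+8+10+11 = 54
DC - P9 - N4 - N1 - T6 - DC: 16+9+4+10+6 = 45
DC - P9 - N1 - T6 - N4 - DC: 16+7+10+8+7 = 48
DC - P9 - N1 - N4 - T6 - DC: 16+7+4+8+6 = 41
DC - T6 - P9 - N4 - N1 - DC: 6+17+9+4+11 = 47
DC - T6 - P9 - N1 - N4 - DC: 6+17+7+4+7 = 41
DC - T6 - N4 - P9 - N1 - DC: 6+8+9+7+11 = 41
DC - T6 - N1 - P9 - N4 - DC: 6+10+7+9+7 = 39
DC - N4 - P9 - T6 - N1 - DC: 7+9+17+10+11 = 54
DC - N4 - T6 - P9 - N1 - DC: 7+8+17+7+11 = 50
The minimum is 39.
One optimal route: DC → T6 → N1 → P9 → N4 → DC (or its reverse).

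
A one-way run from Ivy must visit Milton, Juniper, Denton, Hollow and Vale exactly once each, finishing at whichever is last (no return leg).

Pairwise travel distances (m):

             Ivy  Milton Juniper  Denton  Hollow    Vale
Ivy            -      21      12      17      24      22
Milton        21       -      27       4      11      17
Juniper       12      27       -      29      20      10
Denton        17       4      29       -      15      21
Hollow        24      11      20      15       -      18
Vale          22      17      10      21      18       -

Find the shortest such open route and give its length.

There are 5! = 120 possible orderings.
Ivy→Milton→Juniper→Denton→Hollow→Vale: 21+27+29+15+18 = 110
Ivy→Milton→Juniper→Denton→Vale→Hollow: 21+27+29+21+18 = 116
Ivy→Milton→Juniper→Hollow→Denton→Vale: 21+27+20+15+21 = 104
Ivy→Milton→Juniper→Hollow→Vale→Denton: 21+27+20+18+21 = 107
Ivy→Milton→Juniper→Vale→Denton→Hollow: 21+27+10+21+15 = 94
Ivy→Milton→Juniper→Vale→Hollow→Denton: 21+27+10+18+15 = 91
Ivy→Milton→Denton→Juniper→Hollow→Vale: 21+4+29+20+18 = 92
Ivy→Milton→Denton→Juniper→Vale→Hollow: 21+4+29+10+18 = 82
Ivy→Milton→Denton→Hollow→Juniper→Vale: 21+4+15+20+10 = 70
Ivy→Milton→Denton→Hollow→Vale→Juniper: 21+4+15+18+10 = 68
Ivy→Milton→Denton→Vale→Juniper→Hollow: 21+4+21+10+20 = 76
Ivy→Milton→Denton→Vale→Hollow→Juniper: 21+4+21+18+20 = 84
Ivy→Milton→Hollow→Juniper→Denton→Vale: 21+11+20+29+21 = 102
Ivy→Milton→Hollow→Juniper→Vale→Denton: 21+11+20+10+21 = 83
… (106 more)
Ivy→Juniper→Vale→Hollow→Milton→Denton: 12+10+18+11+4 = 55  ← best
The minimum is 55.
One shortest path: Ivy → Juniper → Vale → Hollow → Milton → Denton.

Minimum one-way distance = 55 m.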